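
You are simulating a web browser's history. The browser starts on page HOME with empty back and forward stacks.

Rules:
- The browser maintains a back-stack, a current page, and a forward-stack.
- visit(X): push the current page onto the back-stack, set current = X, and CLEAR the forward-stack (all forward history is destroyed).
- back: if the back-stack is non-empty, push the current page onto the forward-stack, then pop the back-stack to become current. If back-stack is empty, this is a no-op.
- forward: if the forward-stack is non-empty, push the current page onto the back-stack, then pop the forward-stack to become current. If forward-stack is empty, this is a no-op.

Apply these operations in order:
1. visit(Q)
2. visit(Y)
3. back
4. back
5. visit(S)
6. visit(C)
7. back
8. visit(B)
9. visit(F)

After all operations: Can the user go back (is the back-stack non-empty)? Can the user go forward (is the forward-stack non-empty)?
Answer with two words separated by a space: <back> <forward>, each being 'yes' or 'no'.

After 1 (visit(Q)): cur=Q back=1 fwd=0
After 2 (visit(Y)): cur=Y back=2 fwd=0
After 3 (back): cur=Q back=1 fwd=1
After 4 (back): cur=HOME back=0 fwd=2
After 5 (visit(S)): cur=S back=1 fwd=0
After 6 (visit(C)): cur=C back=2 fwd=0
After 7 (back): cur=S back=1 fwd=1
After 8 (visit(B)): cur=B back=2 fwd=0
After 9 (visit(F)): cur=F back=3 fwd=0

Answer: yes no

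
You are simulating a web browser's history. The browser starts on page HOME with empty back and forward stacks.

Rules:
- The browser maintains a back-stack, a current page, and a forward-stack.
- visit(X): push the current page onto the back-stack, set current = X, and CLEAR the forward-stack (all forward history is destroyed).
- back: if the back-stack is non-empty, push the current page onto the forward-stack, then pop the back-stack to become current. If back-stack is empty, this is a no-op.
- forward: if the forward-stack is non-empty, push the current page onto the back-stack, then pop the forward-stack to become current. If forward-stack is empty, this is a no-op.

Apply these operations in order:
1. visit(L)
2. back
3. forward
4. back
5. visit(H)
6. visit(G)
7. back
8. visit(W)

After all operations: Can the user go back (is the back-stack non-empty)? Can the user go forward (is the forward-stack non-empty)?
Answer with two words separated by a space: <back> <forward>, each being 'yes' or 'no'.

Answer: yes no

Derivation:
After 1 (visit(L)): cur=L back=1 fwd=0
After 2 (back): cur=HOME back=0 fwd=1
After 3 (forward): cur=L back=1 fwd=0
After 4 (back): cur=HOME back=0 fwd=1
After 5 (visit(H)): cur=H back=1 fwd=0
After 6 (visit(G)): cur=G back=2 fwd=0
After 7 (back): cur=H back=1 fwd=1
After 8 (visit(W)): cur=W back=2 fwd=0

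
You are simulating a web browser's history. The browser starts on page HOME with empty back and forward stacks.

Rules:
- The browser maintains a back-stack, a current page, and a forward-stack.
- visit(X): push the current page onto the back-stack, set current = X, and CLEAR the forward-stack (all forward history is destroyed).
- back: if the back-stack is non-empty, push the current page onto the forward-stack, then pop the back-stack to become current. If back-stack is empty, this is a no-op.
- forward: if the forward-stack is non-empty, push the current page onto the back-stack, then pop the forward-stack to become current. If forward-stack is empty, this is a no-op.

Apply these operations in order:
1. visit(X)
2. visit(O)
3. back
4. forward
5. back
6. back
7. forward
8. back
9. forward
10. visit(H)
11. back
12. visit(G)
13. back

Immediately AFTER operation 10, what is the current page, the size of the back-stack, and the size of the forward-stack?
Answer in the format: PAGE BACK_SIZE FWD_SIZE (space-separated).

After 1 (visit(X)): cur=X back=1 fwd=0
After 2 (visit(O)): cur=O back=2 fwd=0
After 3 (back): cur=X back=1 fwd=1
After 4 (forward): cur=O back=2 fwd=0
After 5 (back): cur=X back=1 fwd=1
After 6 (back): cur=HOME back=0 fwd=2
After 7 (forward): cur=X back=1 fwd=1
After 8 (back): cur=HOME back=0 fwd=2
After 9 (forward): cur=X back=1 fwd=1
After 10 (visit(H)): cur=H back=2 fwd=0

H 2 0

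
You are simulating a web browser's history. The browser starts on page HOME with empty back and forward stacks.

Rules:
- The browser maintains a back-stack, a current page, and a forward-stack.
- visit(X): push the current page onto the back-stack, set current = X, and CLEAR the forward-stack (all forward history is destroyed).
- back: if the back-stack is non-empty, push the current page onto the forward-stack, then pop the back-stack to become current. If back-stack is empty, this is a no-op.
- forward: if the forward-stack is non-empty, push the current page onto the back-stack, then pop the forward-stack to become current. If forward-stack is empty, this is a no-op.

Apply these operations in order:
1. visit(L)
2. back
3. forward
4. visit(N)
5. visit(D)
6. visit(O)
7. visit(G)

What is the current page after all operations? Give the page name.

Answer: G

Derivation:
After 1 (visit(L)): cur=L back=1 fwd=0
After 2 (back): cur=HOME back=0 fwd=1
After 3 (forward): cur=L back=1 fwd=0
After 4 (visit(N)): cur=N back=2 fwd=0
After 5 (visit(D)): cur=D back=3 fwd=0
After 6 (visit(O)): cur=O back=4 fwd=0
After 7 (visit(G)): cur=G back=5 fwd=0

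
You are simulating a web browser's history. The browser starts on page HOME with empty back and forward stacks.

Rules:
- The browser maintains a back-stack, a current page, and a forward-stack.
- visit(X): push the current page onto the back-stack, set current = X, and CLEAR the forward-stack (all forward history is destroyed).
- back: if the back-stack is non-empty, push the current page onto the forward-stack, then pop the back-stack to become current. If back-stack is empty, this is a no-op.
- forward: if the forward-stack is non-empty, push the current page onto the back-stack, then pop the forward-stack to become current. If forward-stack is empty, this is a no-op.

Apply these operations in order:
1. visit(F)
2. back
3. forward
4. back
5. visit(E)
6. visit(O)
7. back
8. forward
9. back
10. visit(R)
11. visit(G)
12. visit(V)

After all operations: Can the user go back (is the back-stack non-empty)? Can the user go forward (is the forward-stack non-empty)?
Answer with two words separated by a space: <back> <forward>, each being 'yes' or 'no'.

After 1 (visit(F)): cur=F back=1 fwd=0
After 2 (back): cur=HOME back=0 fwd=1
After 3 (forward): cur=F back=1 fwd=0
After 4 (back): cur=HOME back=0 fwd=1
After 5 (visit(E)): cur=E back=1 fwd=0
After 6 (visit(O)): cur=O back=2 fwd=0
After 7 (back): cur=E back=1 fwd=1
After 8 (forward): cur=O back=2 fwd=0
After 9 (back): cur=E back=1 fwd=1
After 10 (visit(R)): cur=R back=2 fwd=0
After 11 (visit(G)): cur=G back=3 fwd=0
After 12 (visit(V)): cur=V back=4 fwd=0

Answer: yes no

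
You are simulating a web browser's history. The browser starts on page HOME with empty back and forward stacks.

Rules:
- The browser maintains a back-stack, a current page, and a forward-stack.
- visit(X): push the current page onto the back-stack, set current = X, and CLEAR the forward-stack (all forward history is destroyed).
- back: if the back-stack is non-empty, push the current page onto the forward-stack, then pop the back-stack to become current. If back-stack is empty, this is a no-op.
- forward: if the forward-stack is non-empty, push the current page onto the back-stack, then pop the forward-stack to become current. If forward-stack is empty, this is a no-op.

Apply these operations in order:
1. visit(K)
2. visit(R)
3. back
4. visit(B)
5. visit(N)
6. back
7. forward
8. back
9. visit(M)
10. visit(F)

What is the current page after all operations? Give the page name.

Answer: F

Derivation:
After 1 (visit(K)): cur=K back=1 fwd=0
After 2 (visit(R)): cur=R back=2 fwd=0
After 3 (back): cur=K back=1 fwd=1
After 4 (visit(B)): cur=B back=2 fwd=0
After 5 (visit(N)): cur=N back=3 fwd=0
After 6 (back): cur=B back=2 fwd=1
After 7 (forward): cur=N back=3 fwd=0
After 8 (back): cur=B back=2 fwd=1
After 9 (visit(M)): cur=M back=3 fwd=0
After 10 (visit(F)): cur=F back=4 fwd=0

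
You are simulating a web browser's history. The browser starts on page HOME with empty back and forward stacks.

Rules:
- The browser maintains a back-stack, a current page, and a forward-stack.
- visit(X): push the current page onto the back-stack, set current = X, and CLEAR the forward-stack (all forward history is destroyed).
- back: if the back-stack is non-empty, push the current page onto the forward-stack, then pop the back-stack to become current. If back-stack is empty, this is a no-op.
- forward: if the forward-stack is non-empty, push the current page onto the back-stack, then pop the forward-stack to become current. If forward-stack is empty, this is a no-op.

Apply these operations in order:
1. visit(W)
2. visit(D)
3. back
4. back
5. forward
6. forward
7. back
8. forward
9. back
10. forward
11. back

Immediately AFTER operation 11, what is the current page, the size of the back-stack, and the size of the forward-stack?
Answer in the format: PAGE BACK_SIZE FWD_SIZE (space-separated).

After 1 (visit(W)): cur=W back=1 fwd=0
After 2 (visit(D)): cur=D back=2 fwd=0
After 3 (back): cur=W back=1 fwd=1
After 4 (back): cur=HOME back=0 fwd=2
After 5 (forward): cur=W back=1 fwd=1
After 6 (forward): cur=D back=2 fwd=0
After 7 (back): cur=W back=1 fwd=1
After 8 (forward): cur=D back=2 fwd=0
After 9 (back): cur=W back=1 fwd=1
After 10 (forward): cur=D back=2 fwd=0
After 11 (back): cur=W back=1 fwd=1

W 1 1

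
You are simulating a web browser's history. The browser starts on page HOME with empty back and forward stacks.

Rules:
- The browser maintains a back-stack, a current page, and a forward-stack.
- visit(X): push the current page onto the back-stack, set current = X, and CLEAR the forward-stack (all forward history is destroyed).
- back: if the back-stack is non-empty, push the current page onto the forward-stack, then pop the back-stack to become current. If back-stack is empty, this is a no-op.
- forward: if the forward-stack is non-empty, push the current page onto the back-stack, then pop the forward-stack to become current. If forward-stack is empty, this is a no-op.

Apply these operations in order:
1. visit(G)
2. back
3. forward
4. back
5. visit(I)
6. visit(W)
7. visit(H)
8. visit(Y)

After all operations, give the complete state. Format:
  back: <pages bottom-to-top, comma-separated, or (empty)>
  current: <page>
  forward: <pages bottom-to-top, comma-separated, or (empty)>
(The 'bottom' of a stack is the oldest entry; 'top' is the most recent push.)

Answer: back: HOME,I,W,H
current: Y
forward: (empty)

Derivation:
After 1 (visit(G)): cur=G back=1 fwd=0
After 2 (back): cur=HOME back=0 fwd=1
After 3 (forward): cur=G back=1 fwd=0
After 4 (back): cur=HOME back=0 fwd=1
After 5 (visit(I)): cur=I back=1 fwd=0
After 6 (visit(W)): cur=W back=2 fwd=0
After 7 (visit(H)): cur=H back=3 fwd=0
After 8 (visit(Y)): cur=Y back=4 fwd=0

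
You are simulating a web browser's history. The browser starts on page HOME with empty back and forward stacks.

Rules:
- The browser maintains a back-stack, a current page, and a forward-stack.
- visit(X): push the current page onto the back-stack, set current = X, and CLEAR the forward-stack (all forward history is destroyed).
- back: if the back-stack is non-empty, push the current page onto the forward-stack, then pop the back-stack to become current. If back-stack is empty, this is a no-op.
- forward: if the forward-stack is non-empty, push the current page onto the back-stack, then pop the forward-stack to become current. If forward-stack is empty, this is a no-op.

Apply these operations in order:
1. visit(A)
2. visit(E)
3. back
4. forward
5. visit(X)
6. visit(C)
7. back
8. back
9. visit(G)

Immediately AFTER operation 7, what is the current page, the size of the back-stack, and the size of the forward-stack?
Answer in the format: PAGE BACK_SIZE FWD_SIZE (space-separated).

After 1 (visit(A)): cur=A back=1 fwd=0
After 2 (visit(E)): cur=E back=2 fwd=0
After 3 (back): cur=A back=1 fwd=1
After 4 (forward): cur=E back=2 fwd=0
After 5 (visit(X)): cur=X back=3 fwd=0
After 6 (visit(C)): cur=C back=4 fwd=0
After 7 (back): cur=X back=3 fwd=1

X 3 1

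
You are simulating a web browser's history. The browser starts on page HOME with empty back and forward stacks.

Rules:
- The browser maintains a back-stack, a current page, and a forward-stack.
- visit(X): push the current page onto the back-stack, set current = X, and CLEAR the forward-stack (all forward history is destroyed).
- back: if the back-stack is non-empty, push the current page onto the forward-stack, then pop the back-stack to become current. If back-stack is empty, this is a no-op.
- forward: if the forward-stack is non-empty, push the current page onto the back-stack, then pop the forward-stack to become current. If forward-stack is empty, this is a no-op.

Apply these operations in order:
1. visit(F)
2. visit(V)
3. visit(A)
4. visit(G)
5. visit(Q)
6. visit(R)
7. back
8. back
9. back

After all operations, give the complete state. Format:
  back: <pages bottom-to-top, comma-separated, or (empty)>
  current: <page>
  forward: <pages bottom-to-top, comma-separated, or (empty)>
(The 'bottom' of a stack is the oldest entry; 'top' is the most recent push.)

After 1 (visit(F)): cur=F back=1 fwd=0
After 2 (visit(V)): cur=V back=2 fwd=0
After 3 (visit(A)): cur=A back=3 fwd=0
After 4 (visit(G)): cur=G back=4 fwd=0
After 5 (visit(Q)): cur=Q back=5 fwd=0
After 6 (visit(R)): cur=R back=6 fwd=0
After 7 (back): cur=Q back=5 fwd=1
After 8 (back): cur=G back=4 fwd=2
After 9 (back): cur=A back=3 fwd=3

Answer: back: HOME,F,V
current: A
forward: R,Q,G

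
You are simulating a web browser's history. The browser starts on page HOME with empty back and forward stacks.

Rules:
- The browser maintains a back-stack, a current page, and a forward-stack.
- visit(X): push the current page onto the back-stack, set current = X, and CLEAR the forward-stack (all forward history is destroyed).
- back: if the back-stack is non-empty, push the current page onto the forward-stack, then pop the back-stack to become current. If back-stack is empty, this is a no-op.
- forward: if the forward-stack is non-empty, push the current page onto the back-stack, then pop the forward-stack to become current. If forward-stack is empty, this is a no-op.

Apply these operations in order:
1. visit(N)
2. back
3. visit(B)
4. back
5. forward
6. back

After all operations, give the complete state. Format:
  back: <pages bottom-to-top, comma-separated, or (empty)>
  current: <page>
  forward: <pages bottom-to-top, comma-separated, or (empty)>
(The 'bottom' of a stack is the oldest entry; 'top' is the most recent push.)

After 1 (visit(N)): cur=N back=1 fwd=0
After 2 (back): cur=HOME back=0 fwd=1
After 3 (visit(B)): cur=B back=1 fwd=0
After 4 (back): cur=HOME back=0 fwd=1
After 5 (forward): cur=B back=1 fwd=0
After 6 (back): cur=HOME back=0 fwd=1

Answer: back: (empty)
current: HOME
forward: B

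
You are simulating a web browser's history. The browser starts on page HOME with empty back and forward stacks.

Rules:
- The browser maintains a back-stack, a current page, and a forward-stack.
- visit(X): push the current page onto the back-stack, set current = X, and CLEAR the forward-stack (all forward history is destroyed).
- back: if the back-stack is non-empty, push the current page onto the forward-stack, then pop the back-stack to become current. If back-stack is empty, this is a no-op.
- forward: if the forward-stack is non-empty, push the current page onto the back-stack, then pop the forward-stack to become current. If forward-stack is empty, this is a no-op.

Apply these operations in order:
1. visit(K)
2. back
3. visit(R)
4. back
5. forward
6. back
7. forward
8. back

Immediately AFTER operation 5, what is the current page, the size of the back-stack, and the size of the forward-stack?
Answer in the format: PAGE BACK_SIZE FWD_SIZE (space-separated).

After 1 (visit(K)): cur=K back=1 fwd=0
After 2 (back): cur=HOME back=0 fwd=1
After 3 (visit(R)): cur=R back=1 fwd=0
After 4 (back): cur=HOME back=0 fwd=1
After 5 (forward): cur=R back=1 fwd=0

R 1 0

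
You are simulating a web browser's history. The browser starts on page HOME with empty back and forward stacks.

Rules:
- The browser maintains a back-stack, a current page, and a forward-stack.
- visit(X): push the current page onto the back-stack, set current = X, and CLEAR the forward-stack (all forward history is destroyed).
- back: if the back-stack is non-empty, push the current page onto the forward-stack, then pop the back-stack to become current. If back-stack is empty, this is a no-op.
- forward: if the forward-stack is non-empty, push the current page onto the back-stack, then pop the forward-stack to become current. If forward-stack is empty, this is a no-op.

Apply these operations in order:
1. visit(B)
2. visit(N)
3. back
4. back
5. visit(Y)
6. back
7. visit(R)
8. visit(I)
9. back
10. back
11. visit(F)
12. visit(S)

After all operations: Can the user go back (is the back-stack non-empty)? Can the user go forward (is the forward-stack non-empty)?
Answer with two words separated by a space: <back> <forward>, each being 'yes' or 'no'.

After 1 (visit(B)): cur=B back=1 fwd=0
After 2 (visit(N)): cur=N back=2 fwd=0
After 3 (back): cur=B back=1 fwd=1
After 4 (back): cur=HOME back=0 fwd=2
After 5 (visit(Y)): cur=Y back=1 fwd=0
After 6 (back): cur=HOME back=0 fwd=1
After 7 (visit(R)): cur=R back=1 fwd=0
After 8 (visit(I)): cur=I back=2 fwd=0
After 9 (back): cur=R back=1 fwd=1
After 10 (back): cur=HOME back=0 fwd=2
After 11 (visit(F)): cur=F back=1 fwd=0
After 12 (visit(S)): cur=S back=2 fwd=0

Answer: yes no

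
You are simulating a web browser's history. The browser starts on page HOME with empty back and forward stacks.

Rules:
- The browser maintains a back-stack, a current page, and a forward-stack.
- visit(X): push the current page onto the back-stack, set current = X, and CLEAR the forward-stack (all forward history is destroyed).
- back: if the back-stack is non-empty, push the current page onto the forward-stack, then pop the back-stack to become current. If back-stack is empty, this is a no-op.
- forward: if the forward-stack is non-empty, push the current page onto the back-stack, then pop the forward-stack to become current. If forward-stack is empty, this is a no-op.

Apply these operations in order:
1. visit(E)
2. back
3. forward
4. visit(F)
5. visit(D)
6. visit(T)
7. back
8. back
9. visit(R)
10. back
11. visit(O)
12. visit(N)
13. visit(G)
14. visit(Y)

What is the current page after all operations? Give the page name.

After 1 (visit(E)): cur=E back=1 fwd=0
After 2 (back): cur=HOME back=0 fwd=1
After 3 (forward): cur=E back=1 fwd=0
After 4 (visit(F)): cur=F back=2 fwd=0
After 5 (visit(D)): cur=D back=3 fwd=0
After 6 (visit(T)): cur=T back=4 fwd=0
After 7 (back): cur=D back=3 fwd=1
After 8 (back): cur=F back=2 fwd=2
After 9 (visit(R)): cur=R back=3 fwd=0
After 10 (back): cur=F back=2 fwd=1
After 11 (visit(O)): cur=O back=3 fwd=0
After 12 (visit(N)): cur=N back=4 fwd=0
After 13 (visit(G)): cur=G back=5 fwd=0
After 14 (visit(Y)): cur=Y back=6 fwd=0

Answer: Y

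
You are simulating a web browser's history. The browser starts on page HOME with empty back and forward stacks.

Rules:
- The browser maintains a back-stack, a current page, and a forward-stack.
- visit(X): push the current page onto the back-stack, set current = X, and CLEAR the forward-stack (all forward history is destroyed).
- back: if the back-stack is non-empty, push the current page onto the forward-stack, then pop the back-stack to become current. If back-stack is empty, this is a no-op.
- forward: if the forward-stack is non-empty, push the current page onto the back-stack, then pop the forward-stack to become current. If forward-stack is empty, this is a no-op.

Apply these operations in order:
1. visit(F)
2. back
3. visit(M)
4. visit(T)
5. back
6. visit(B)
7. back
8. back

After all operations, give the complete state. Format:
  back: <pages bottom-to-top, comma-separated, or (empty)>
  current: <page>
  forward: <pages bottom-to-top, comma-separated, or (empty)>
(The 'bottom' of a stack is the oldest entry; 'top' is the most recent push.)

After 1 (visit(F)): cur=F back=1 fwd=0
After 2 (back): cur=HOME back=0 fwd=1
After 3 (visit(M)): cur=M back=1 fwd=0
After 4 (visit(T)): cur=T back=2 fwd=0
After 5 (back): cur=M back=1 fwd=1
After 6 (visit(B)): cur=B back=2 fwd=0
After 7 (back): cur=M back=1 fwd=1
After 8 (back): cur=HOME back=0 fwd=2

Answer: back: (empty)
current: HOME
forward: B,M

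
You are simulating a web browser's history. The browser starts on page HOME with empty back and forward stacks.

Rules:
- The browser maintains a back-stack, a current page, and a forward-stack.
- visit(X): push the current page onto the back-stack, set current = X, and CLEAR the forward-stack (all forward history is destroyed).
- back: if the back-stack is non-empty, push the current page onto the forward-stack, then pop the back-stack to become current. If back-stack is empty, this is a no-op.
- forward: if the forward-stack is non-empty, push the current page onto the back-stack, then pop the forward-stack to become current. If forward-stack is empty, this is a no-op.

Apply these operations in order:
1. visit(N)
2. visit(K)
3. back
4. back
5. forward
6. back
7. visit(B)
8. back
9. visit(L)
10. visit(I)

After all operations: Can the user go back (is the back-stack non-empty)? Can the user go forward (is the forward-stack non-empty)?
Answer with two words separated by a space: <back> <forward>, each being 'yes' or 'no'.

Answer: yes no

Derivation:
After 1 (visit(N)): cur=N back=1 fwd=0
After 2 (visit(K)): cur=K back=2 fwd=0
After 3 (back): cur=N back=1 fwd=1
After 4 (back): cur=HOME back=0 fwd=2
After 5 (forward): cur=N back=1 fwd=1
After 6 (back): cur=HOME back=0 fwd=2
After 7 (visit(B)): cur=B back=1 fwd=0
After 8 (back): cur=HOME back=0 fwd=1
After 9 (visit(L)): cur=L back=1 fwd=0
After 10 (visit(I)): cur=I back=2 fwd=0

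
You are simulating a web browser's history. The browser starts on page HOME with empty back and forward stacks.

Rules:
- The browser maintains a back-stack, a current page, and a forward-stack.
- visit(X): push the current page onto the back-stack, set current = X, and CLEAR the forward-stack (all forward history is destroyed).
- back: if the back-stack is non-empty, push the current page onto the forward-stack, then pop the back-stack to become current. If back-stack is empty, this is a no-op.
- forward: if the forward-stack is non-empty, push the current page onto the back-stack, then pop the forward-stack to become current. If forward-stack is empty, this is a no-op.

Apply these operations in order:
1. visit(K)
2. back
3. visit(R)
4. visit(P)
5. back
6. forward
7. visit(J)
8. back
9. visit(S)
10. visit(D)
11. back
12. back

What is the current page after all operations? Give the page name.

Answer: P

Derivation:
After 1 (visit(K)): cur=K back=1 fwd=0
After 2 (back): cur=HOME back=0 fwd=1
After 3 (visit(R)): cur=R back=1 fwd=0
After 4 (visit(P)): cur=P back=2 fwd=0
After 5 (back): cur=R back=1 fwd=1
After 6 (forward): cur=P back=2 fwd=0
After 7 (visit(J)): cur=J back=3 fwd=0
After 8 (back): cur=P back=2 fwd=1
After 9 (visit(S)): cur=S back=3 fwd=0
After 10 (visit(D)): cur=D back=4 fwd=0
After 11 (back): cur=S back=3 fwd=1
After 12 (back): cur=P back=2 fwd=2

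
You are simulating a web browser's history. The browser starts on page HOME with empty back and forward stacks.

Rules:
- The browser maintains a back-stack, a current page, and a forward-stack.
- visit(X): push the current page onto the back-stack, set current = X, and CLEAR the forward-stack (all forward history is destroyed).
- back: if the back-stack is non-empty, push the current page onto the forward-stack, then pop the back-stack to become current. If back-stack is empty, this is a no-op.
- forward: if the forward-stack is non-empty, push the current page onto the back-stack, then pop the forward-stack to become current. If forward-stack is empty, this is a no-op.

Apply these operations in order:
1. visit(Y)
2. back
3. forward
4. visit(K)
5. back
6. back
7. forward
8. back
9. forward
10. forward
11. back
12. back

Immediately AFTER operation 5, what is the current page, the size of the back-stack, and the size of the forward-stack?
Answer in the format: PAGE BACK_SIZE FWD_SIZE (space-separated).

After 1 (visit(Y)): cur=Y back=1 fwd=0
After 2 (back): cur=HOME back=0 fwd=1
After 3 (forward): cur=Y back=1 fwd=0
After 4 (visit(K)): cur=K back=2 fwd=0
After 5 (back): cur=Y back=1 fwd=1

Y 1 1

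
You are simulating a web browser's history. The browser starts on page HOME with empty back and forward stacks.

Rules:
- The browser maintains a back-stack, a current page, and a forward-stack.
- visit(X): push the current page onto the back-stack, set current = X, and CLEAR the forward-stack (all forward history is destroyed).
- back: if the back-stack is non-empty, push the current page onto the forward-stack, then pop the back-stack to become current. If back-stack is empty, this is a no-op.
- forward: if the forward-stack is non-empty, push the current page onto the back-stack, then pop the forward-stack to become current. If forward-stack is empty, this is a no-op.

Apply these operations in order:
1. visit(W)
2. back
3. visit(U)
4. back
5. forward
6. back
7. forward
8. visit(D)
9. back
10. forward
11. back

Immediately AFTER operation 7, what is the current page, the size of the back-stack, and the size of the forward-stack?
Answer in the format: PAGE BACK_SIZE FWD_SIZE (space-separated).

After 1 (visit(W)): cur=W back=1 fwd=0
After 2 (back): cur=HOME back=0 fwd=1
After 3 (visit(U)): cur=U back=1 fwd=0
After 4 (back): cur=HOME back=0 fwd=1
After 5 (forward): cur=U back=1 fwd=0
After 6 (back): cur=HOME back=0 fwd=1
After 7 (forward): cur=U back=1 fwd=0

U 1 0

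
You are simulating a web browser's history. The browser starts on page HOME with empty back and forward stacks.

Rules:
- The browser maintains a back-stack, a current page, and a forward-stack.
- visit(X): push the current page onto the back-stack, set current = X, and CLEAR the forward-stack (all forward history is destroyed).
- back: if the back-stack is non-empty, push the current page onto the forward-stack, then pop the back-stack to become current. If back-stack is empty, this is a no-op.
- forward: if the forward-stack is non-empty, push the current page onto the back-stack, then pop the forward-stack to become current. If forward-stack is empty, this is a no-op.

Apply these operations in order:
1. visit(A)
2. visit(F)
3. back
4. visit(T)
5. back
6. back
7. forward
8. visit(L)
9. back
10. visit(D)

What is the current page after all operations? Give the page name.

After 1 (visit(A)): cur=A back=1 fwd=0
After 2 (visit(F)): cur=F back=2 fwd=0
After 3 (back): cur=A back=1 fwd=1
After 4 (visit(T)): cur=T back=2 fwd=0
After 5 (back): cur=A back=1 fwd=1
After 6 (back): cur=HOME back=0 fwd=2
After 7 (forward): cur=A back=1 fwd=1
After 8 (visit(L)): cur=L back=2 fwd=0
After 9 (back): cur=A back=1 fwd=1
After 10 (visit(D)): cur=D back=2 fwd=0

Answer: D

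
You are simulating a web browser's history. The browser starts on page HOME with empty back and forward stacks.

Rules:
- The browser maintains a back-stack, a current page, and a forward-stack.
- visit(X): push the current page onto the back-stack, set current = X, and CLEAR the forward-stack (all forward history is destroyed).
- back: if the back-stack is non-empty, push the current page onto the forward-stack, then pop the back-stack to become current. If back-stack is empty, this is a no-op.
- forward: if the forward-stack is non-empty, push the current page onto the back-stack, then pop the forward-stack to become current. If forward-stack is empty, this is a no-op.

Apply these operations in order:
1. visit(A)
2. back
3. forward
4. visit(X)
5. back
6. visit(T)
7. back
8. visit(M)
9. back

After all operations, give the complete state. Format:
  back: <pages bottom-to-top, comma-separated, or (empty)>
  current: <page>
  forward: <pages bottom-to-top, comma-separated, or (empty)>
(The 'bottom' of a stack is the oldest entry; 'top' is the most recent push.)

After 1 (visit(A)): cur=A back=1 fwd=0
After 2 (back): cur=HOME back=0 fwd=1
After 3 (forward): cur=A back=1 fwd=0
After 4 (visit(X)): cur=X back=2 fwd=0
After 5 (back): cur=A back=1 fwd=1
After 6 (visit(T)): cur=T back=2 fwd=0
After 7 (back): cur=A back=1 fwd=1
After 8 (visit(M)): cur=M back=2 fwd=0
After 9 (back): cur=A back=1 fwd=1

Answer: back: HOME
current: A
forward: M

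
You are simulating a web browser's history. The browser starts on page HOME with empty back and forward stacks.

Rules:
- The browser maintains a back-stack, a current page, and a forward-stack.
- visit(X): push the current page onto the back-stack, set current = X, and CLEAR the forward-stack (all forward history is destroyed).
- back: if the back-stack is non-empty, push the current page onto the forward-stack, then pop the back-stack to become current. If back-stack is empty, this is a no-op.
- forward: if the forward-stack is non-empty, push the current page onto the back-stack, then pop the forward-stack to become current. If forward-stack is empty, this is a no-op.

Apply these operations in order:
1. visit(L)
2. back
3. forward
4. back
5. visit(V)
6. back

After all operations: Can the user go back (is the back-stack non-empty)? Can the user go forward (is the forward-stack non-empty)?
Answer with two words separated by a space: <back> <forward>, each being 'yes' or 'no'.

Answer: no yes

Derivation:
After 1 (visit(L)): cur=L back=1 fwd=0
After 2 (back): cur=HOME back=0 fwd=1
After 3 (forward): cur=L back=1 fwd=0
After 4 (back): cur=HOME back=0 fwd=1
After 5 (visit(V)): cur=V back=1 fwd=0
After 6 (back): cur=HOME back=0 fwd=1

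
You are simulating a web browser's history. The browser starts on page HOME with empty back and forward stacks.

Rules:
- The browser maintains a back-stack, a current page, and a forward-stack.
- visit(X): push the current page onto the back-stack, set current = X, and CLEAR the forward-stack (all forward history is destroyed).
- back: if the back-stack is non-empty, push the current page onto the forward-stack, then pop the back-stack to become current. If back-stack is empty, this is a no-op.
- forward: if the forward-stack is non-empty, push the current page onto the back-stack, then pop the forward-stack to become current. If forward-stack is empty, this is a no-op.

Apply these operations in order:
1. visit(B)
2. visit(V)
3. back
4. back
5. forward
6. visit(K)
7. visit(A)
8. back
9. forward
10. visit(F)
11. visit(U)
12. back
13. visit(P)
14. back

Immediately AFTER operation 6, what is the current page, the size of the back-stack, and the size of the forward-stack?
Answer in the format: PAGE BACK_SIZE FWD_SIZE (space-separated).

After 1 (visit(B)): cur=B back=1 fwd=0
After 2 (visit(V)): cur=V back=2 fwd=0
After 3 (back): cur=B back=1 fwd=1
After 4 (back): cur=HOME back=0 fwd=2
After 5 (forward): cur=B back=1 fwd=1
After 6 (visit(K)): cur=K back=2 fwd=0

K 2 0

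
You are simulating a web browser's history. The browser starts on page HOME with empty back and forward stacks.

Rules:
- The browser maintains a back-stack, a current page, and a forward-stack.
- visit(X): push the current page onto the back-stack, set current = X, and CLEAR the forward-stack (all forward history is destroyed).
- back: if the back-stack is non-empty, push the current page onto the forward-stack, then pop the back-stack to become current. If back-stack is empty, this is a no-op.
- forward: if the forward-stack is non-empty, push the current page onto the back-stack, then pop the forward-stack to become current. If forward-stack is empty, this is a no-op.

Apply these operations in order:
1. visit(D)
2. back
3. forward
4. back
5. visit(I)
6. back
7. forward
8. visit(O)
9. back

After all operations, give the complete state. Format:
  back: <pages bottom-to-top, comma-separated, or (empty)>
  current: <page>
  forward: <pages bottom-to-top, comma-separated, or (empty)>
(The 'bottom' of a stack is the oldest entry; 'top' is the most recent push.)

After 1 (visit(D)): cur=D back=1 fwd=0
After 2 (back): cur=HOME back=0 fwd=1
After 3 (forward): cur=D back=1 fwd=0
After 4 (back): cur=HOME back=0 fwd=1
After 5 (visit(I)): cur=I back=1 fwd=0
After 6 (back): cur=HOME back=0 fwd=1
After 7 (forward): cur=I back=1 fwd=0
After 8 (visit(O)): cur=O back=2 fwd=0
After 9 (back): cur=I back=1 fwd=1

Answer: back: HOME
current: I
forward: O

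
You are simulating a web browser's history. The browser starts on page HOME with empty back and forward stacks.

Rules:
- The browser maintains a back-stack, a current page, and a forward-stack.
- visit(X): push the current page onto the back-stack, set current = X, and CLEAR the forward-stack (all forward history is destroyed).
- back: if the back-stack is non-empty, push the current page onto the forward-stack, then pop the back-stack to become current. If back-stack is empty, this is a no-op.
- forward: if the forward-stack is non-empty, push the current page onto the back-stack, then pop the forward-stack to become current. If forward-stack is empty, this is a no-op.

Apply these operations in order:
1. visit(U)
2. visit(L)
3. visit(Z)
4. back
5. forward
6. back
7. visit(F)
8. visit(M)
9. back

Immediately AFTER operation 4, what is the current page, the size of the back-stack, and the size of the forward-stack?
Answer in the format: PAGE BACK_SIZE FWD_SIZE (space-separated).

After 1 (visit(U)): cur=U back=1 fwd=0
After 2 (visit(L)): cur=L back=2 fwd=0
After 3 (visit(Z)): cur=Z back=3 fwd=0
After 4 (back): cur=L back=2 fwd=1

L 2 1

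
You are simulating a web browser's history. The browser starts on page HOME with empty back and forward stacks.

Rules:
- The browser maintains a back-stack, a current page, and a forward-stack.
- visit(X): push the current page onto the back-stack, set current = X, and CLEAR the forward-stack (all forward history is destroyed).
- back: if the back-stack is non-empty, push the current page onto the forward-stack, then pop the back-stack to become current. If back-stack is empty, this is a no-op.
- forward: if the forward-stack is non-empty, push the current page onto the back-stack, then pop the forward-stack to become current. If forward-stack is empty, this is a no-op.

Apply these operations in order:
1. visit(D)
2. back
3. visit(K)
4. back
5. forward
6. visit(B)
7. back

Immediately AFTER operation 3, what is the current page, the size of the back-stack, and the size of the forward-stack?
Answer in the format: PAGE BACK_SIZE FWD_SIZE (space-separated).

After 1 (visit(D)): cur=D back=1 fwd=0
After 2 (back): cur=HOME back=0 fwd=1
After 3 (visit(K)): cur=K back=1 fwd=0

K 1 0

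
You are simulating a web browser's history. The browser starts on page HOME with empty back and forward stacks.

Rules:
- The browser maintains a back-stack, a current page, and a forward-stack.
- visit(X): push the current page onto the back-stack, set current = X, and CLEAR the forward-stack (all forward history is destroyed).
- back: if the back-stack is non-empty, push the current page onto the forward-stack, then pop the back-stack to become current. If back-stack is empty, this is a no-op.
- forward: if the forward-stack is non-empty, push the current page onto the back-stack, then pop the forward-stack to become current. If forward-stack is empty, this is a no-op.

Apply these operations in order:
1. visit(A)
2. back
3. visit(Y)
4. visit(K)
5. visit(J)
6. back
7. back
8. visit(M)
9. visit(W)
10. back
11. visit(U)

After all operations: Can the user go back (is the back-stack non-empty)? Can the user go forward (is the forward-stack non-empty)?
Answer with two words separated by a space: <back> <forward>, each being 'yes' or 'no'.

After 1 (visit(A)): cur=A back=1 fwd=0
After 2 (back): cur=HOME back=0 fwd=1
After 3 (visit(Y)): cur=Y back=1 fwd=0
After 4 (visit(K)): cur=K back=2 fwd=0
After 5 (visit(J)): cur=J back=3 fwd=0
After 6 (back): cur=K back=2 fwd=1
After 7 (back): cur=Y back=1 fwd=2
After 8 (visit(M)): cur=M back=2 fwd=0
After 9 (visit(W)): cur=W back=3 fwd=0
After 10 (back): cur=M back=2 fwd=1
After 11 (visit(U)): cur=U back=3 fwd=0

Answer: yes no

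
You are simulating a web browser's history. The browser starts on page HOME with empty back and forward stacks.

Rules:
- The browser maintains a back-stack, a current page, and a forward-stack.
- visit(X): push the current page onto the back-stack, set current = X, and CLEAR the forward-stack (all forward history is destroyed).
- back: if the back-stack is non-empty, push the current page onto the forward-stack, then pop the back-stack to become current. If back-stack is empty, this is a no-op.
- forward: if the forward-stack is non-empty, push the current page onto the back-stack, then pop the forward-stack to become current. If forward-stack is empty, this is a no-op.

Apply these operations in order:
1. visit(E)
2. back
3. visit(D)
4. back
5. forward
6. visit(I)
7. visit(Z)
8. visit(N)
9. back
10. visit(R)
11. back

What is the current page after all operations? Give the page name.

After 1 (visit(E)): cur=E back=1 fwd=0
After 2 (back): cur=HOME back=0 fwd=1
After 3 (visit(D)): cur=D back=1 fwd=0
After 4 (back): cur=HOME back=0 fwd=1
After 5 (forward): cur=D back=1 fwd=0
After 6 (visit(I)): cur=I back=2 fwd=0
After 7 (visit(Z)): cur=Z back=3 fwd=0
After 8 (visit(N)): cur=N back=4 fwd=0
After 9 (back): cur=Z back=3 fwd=1
After 10 (visit(R)): cur=R back=4 fwd=0
After 11 (back): cur=Z back=3 fwd=1

Answer: Z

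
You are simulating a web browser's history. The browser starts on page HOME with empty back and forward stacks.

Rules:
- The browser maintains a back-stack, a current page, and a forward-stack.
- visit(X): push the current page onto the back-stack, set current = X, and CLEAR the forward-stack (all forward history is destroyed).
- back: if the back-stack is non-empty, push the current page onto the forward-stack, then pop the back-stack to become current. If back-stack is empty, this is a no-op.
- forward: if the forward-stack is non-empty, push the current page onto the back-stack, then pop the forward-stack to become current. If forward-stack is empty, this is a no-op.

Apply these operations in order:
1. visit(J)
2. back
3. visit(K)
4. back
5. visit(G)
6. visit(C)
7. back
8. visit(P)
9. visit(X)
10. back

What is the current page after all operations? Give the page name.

After 1 (visit(J)): cur=J back=1 fwd=0
After 2 (back): cur=HOME back=0 fwd=1
After 3 (visit(K)): cur=K back=1 fwd=0
After 4 (back): cur=HOME back=0 fwd=1
After 5 (visit(G)): cur=G back=1 fwd=0
After 6 (visit(C)): cur=C back=2 fwd=0
After 7 (back): cur=G back=1 fwd=1
After 8 (visit(P)): cur=P back=2 fwd=0
After 9 (visit(X)): cur=X back=3 fwd=0
After 10 (back): cur=P back=2 fwd=1

Answer: P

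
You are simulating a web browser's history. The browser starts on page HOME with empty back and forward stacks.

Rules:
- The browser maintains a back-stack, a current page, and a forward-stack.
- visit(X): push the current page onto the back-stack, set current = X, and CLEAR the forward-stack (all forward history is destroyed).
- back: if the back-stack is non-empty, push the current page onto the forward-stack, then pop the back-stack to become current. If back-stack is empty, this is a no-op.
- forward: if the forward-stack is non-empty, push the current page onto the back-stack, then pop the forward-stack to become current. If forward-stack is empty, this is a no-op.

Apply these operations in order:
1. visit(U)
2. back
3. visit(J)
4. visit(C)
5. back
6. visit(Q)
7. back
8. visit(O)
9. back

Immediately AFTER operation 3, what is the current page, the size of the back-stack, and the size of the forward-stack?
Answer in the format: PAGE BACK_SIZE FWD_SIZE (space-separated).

After 1 (visit(U)): cur=U back=1 fwd=0
After 2 (back): cur=HOME back=0 fwd=1
After 3 (visit(J)): cur=J back=1 fwd=0

J 1 0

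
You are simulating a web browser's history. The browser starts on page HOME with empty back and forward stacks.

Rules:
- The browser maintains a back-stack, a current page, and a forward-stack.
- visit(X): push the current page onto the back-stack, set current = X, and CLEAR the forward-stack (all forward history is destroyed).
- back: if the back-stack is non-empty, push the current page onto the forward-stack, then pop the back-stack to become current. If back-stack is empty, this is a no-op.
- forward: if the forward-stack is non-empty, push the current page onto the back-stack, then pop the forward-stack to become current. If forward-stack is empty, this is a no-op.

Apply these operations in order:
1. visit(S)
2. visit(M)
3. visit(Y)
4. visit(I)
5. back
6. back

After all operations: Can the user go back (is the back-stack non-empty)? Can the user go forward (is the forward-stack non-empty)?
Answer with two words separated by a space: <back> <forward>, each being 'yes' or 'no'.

After 1 (visit(S)): cur=S back=1 fwd=0
After 2 (visit(M)): cur=M back=2 fwd=0
After 3 (visit(Y)): cur=Y back=3 fwd=0
After 4 (visit(I)): cur=I back=4 fwd=0
After 5 (back): cur=Y back=3 fwd=1
After 6 (back): cur=M back=2 fwd=2

Answer: yes yes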